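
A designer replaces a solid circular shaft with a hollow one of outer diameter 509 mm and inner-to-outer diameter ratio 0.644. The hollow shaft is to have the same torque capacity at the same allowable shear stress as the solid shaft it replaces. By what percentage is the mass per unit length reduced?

Equal τ_max and T ⇒ the solid shaft needs d_s³ = d_o³(1−k⁴), so d_s = 509·(1−0.644⁴)^(1/3) = 478.0 mm.
Area ratio A_h/A_s = d_o²(1−k²)/d_s² = (1−k²)/(1−k⁴)^(2/3) = 0.6637.
Mass saving = 1 − 0.6637 = 33.6 %.

33.6 %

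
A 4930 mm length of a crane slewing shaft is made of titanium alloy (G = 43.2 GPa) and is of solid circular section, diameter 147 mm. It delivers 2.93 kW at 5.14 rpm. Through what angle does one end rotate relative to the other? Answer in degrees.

ω = 2π·5.14/60 = 0.5383 rad/s, so T = P/ω = 2.93×10³ / 0.5383 = 5443 N·m.
J = πd⁴/32 = π(0.147)⁴/32 = 4.584×10^-5 m⁴.
θ = T·L/(G·J) = 5443 × 4.93 / (43.2×10⁹ × 4.584×10^-5) = 0.01355 rad.

0.776°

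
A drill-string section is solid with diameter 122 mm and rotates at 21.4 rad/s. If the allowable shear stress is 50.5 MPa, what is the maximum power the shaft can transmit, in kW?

385 kW

J = πd⁴/32 = π(0.122)⁴/32 = 2.175×10^-5 m⁴.
T_max = τ_allow·J/r = 5.05×10^7 × 2.175×10^-5 / 0.0610 = 18010 N·m.
ω = 21.4 rad/s, so P_max = T_max·ω = 3.853×10^5 W.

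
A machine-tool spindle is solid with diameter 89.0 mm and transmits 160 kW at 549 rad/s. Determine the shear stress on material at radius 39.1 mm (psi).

ω = 549 rad/s, so T = P/ω = 160×10³ / 549.0 = 291.4 N·m.
J = πd⁴/32 = π(0.0890)⁴/32 = 6.160×10^-6 m⁴.
Shear stress varies linearly with radius: τ = T·r/J = 291.4 × 0.0391 / 6.160×10^-6 = 1.850×10^6 Pa.

268 psi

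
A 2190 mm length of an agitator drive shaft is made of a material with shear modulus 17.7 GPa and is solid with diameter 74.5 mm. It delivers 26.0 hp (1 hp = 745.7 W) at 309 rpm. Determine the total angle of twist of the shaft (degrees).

ω = 2π·309/60 = 32.36 rad/s, so T = P/ω = 26.0×745.7 / 32.36 = 599.2 N·m.
J = πd⁴/32 = π(0.0745)⁴/32 = 3.024×10^-6 m⁴.
θ = T·L/(G·J) = 599.2 × 2.19 / (17.7×10⁹ × 3.024×10^-6) = 0.02451 rad.

1.40°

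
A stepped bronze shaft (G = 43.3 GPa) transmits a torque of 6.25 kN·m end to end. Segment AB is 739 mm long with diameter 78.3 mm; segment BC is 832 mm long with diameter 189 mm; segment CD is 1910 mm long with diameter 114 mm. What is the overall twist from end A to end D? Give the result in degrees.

2.66°

J_AB = π(0.0783)⁴/32 = 3.69×10^-6 m⁴; J_BC = π(0.189)⁴/32 = 1.25×10^-4 m⁴; J_CD = π(0.114)⁴/32 = 1.66×10^-5 m⁴.
θ = (T/G)·Σ L_i/J_i = (6250/43.3×10⁹)·(0.739/3.69×10^-6 + 0.832/1.25×10^-4 + 1.91/1.66×10^-5) = 0.04649 rad.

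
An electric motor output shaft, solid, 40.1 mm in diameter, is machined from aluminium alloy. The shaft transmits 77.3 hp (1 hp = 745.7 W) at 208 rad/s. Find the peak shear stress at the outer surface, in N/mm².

21.9 N/mm²

ω = 208 rad/s, so T = P/ω = 77.3×745.7 / 208.0 = 277.1 N·m.
J = πd⁴/32 = π(0.0401)⁴/32 = 2.539×10^-7 m⁴.
τ_max = T·r/J = 277.1 × 0.0201 / 2.539×10^-7 = 2.189×10^7 Pa.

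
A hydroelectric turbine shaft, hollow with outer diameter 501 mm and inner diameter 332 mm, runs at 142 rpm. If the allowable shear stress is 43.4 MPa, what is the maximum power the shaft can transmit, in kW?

12900 kW

J = π(d_o⁴ − d_i⁴)/32 = π(0.501⁴ − 0.332⁴)/32 = 4.992×10^-3 m⁴.
T_max = τ_allow·J/r = 4.34×10^7 × 4.992×10^-3 / 0.251 = 865000 N·m.
ω = 2π·142/60 = 14.87 rad/s, so P_max = T_max·ω = 1.286×10^7 W.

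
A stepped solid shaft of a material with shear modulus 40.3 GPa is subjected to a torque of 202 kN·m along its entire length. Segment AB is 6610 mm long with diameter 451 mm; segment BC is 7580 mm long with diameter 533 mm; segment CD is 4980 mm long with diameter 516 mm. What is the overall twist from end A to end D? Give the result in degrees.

J_AB = π(0.451)⁴/32 = 4.06×10^-3 m⁴; J_BC = π(0.533)⁴/32 = 7.92×10^-3 m⁴; J_CD = π(0.516)⁴/32 = 6.96×10^-3 m⁴.
θ = (T/G)·Σ L_i/J_i = (202000/40.3×10⁹)·(6.61/4.06×10^-3 + 7.58/7.92×10^-3 + 4.98/6.96×10^-3) = 0.01654 rad.

0.948°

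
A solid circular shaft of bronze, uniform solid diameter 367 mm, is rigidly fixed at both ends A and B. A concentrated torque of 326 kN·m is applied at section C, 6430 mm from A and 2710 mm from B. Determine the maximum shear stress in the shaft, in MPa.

With uniform GJ and both ends fixed, compatibility θ_AC = θ_CB gives T_A·a = T_B·b, together with T_A + T_B = T₀.
T_A = T₀·b/(a+b) = 326000·2710/9140 = 96660 N·m; T_B = 229300 N·m.
τ in each portion: τ_AC = 9.96×10^6 Pa, τ_CB = 2.36×10^7 Pa; maximum is in CB.
τ_max = T_CB·r/J = 229300·0.183/1.78×10^-3 = 2.363×10^7 Pa.

23.6 MPa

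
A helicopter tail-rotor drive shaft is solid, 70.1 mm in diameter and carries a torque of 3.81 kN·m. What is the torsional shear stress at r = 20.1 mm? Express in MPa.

J = πd⁴/32 = π(0.0701)⁴/32 = 2.371×10^-6 m⁴.
Shear stress varies linearly with radius: τ = T·r/J = 3810 × 0.0201 / 2.371×10^-6 = 3.230×10^7 Pa.

32.3 MPa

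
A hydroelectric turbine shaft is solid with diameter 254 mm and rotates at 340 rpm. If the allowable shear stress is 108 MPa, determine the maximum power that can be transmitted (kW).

12400 kW

J = πd⁴/32 = π(0.254)⁴/32 = 4.086×10^-4 m⁴.
T_max = τ_allow·J/r = 1.08×10^8 × 4.086×10^-4 / 0.127 = 347500 N·m.
ω = 2π·340/60 = 35.60 rad/s, so P_max = T_max·ω = 1.237×10^7 W.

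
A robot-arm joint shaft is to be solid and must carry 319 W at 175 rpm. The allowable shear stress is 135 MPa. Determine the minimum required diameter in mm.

8.69 mm

ω = 2π·175/60 = 18.33 rad/s, so T = P/ω = 319 / 18.33 = 17.41 N·m.
For a solid shaft τ_max = 16T/(πd³), so d = (16T/(π τ_allow))^(1/3) = (16·17.41/(π·1.35×10^8))^(1/3) = 0.008692 m.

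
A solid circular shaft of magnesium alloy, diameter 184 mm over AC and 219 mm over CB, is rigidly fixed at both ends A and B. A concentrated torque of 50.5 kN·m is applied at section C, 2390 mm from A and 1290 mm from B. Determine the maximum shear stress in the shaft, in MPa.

19.3 MPa

Compatibility: T_A·a/J_AC = T_B·b/J_CB with T_A + T_B = T₀.
J_AC = 1.13×10^-4 m⁴, J_CB = 2.26×10^-4 m⁴, so T_A = T₀·(J_AC/a)/((J_AC/a)+(J_CB/b)) = 10700 N·m, T_B = 39800 N·m.
τ in each portion: τ_AC = 8.75×10^6 Pa, τ_CB = 1.93×10^7 Pa; maximum is in CB.
τ_max = T_CB·r/J = 39800·0.110/2.26×10^-4 = 1.930×10^7 Pa.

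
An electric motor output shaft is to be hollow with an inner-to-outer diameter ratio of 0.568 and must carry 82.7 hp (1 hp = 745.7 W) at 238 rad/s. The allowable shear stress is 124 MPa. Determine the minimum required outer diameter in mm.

ω = 238 rad/s, so T = P/ω = 82.7×745.7 / 238.0 = 259.1 N·m.
For a hollow shaft with d_i/d_o = 0.568: τ_max = 16T/(π d_o³ (1−k⁴)), so d_o = [16T/(π τ_allow (1−k⁴))]^(1/3) = [16·259.1/(π·1.24×10^8·0.8959)]^(1/3) = 0.02282 m.

22.8 mm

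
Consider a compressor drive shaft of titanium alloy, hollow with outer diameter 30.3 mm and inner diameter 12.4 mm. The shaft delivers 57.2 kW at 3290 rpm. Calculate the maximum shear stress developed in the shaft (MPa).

31.3 MPa

ω = 2π·3290/60 = 344.5 rad/s, so T = P/ω = 57.2×10³ / 344.5 = 166.0 N·m.
J = π(d_o⁴ − d_i⁴)/32 = π(0.0303⁴ − 0.0124⁴)/32 = 8.043×10^-8 m⁴.
τ_max = T·r/J = 166.0 × 0.0152 / 8.043×10^-8 = 3.127×10^7 Pa.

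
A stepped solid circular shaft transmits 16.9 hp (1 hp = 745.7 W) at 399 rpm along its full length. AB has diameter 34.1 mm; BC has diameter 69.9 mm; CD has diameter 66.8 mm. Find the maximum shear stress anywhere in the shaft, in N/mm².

ω = 2π·399/60 = 41.78 rad/s, so T = P/ω = 16.9×745.7 / 41.78 = 301.6 N·m.
Under the same torque, τ_max = 16T/(πd³) is largest where d is smallest — segment AB (d = 34.1 mm).
τ_max = 16·301.6/(π·(0.0341)³) = 3.874×10^7 Pa.

38.7 N/mm²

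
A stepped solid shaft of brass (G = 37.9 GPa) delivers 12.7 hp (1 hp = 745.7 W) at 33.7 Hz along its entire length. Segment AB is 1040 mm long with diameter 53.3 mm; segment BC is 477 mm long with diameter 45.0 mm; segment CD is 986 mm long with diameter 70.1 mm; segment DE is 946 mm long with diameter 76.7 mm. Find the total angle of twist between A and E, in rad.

0.00377 rad

ω = 2π·33.7 = 211.7 rad/s, so T = P/ω = 12.7×745.7 / 211.7 = 44.73 N·m.
J_AB = π(0.0533)⁴/32 = 7.92×10^-7 m⁴; J_BC = π(0.0450)⁴/32 = 4.03×10^-7 m⁴; J_CD = π(0.0701)⁴/32 = 2.37×10^-6 m⁴; J_DE = π(0.0767)⁴/32 = 3.40×10^-6 m⁴.
θ = (T/G)·Σ L_i/J_i = (44.73/37.9×10⁹)·(1.04/7.92×10^-7 + 0.477/4.03×10^-7 + 0.986/2.37×10^-6 + 0.946/3.40×10^-6) = 3.767×10^-3 rad.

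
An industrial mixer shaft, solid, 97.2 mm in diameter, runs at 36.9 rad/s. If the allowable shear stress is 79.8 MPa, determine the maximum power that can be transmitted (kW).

531 kW

J = πd⁴/32 = π(0.0972)⁴/32 = 8.763×10^-6 m⁴.
T_max = τ_allow·J/r = 7.98×10^7 × 8.763×10^-6 / 0.0486 = 14390 N·m.
ω = 36.9 rad/s, so P_max = T_max·ω = 5.310×10^5 W.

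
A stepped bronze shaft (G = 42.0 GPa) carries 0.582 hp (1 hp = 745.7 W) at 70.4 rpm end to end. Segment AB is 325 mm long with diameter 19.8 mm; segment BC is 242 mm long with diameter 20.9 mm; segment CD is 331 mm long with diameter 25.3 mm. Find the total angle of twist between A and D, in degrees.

ω = 2π·70.4/60 = 7.372 rad/s, so T = P/ω = 0.582×745.7 / 7.372 = 58.87 N·m.
J_AB = π(0.0198)⁴/32 = 1.51×10^-8 m⁴; J_BC = π(0.0209)⁴/32 = 1.87×10^-8 m⁴; J_CD = π(0.0253)⁴/32 = 4.02×10^-8 m⁴.
θ = (T/G)·Σ L_i/J_i = (58.87/42.0×10⁹)·(0.325/1.51×10^-8 + 0.242/1.87×10^-8 + 0.331/4.02×10^-8) = 0.05983 rad.

3.43°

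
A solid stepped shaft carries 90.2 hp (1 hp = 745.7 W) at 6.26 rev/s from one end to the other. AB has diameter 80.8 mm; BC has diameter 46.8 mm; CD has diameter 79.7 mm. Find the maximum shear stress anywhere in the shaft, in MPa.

ω = 2π·6.26 = 39.33 rad/s, so T = P/ω = 90.2×745.7 / 39.33 = 1710 N·m.
Under the same torque, τ_max = 16T/(πd³) is largest where d is smallest — segment BC (d = 46.8 mm).
τ_max = 16·1710/(π·(0.0468)³) = 8.497×10^7 Pa.

85.0 MPa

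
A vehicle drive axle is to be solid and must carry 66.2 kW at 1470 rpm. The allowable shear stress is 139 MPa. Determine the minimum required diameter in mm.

ω = 2π·1470/60 = 153.9 rad/s, so T = P/ω = 66.2×10³ / 153.9 = 430.0 N·m.
For a solid shaft τ_max = 16T/(πd³), so d = (16T/(π τ_allow))^(1/3) = (16·430.0/(π·1.39×10^8))^(1/3) = 0.02507 m.

25.1 mm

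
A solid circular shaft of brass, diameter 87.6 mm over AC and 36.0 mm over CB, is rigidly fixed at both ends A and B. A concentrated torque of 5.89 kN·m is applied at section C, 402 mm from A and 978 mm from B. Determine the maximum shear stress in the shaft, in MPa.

44.1 MPa

Compatibility: T_A·a/J_AC = T_B·b/J_CB with T_A + T_B = T₀.
J_AC = 5.78×10^-6 m⁴, J_CB = 1.65×10^-7 m⁴, so T_A = T₀·(J_AC/a)/((J_AC/a)+(J_CB/b)) = 5822 N·m, T_B = 68.25 N·m.
τ in each portion: τ_AC = 4.41×10^7 Pa, τ_CB = 7.45×10^6 Pa; maximum is in AC.
τ_max = T_AC·r/J = 5822·0.0438/5.78×10^-6 = 4.411×10^7 Pa.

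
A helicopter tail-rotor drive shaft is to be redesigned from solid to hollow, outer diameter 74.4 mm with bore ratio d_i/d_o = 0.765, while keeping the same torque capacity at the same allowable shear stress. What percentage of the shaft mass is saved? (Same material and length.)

Equal τ_max and T ⇒ the solid shaft needs d_s³ = d_o³(1−k⁴), so d_s = 74.4·(1−0.765⁴)^(1/3) = 64.70 mm.
Area ratio A_h/A_s = d_o²(1−k²)/d_s² = (1−k²)/(1−k⁴)^(2/3) = 0.5485.
Mass saving = 1 − 0.5485 = 45.1 %.

45.1 %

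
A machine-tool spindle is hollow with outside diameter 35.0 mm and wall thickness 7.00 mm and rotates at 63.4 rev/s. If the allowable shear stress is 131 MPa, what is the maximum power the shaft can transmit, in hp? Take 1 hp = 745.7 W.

J = π(d_o⁴ − d_i⁴)/32 = π(0.0350⁴ − 0.0210⁴)/32 = 1.282×10^-7 m⁴.
T_max = τ_allow·J/r = 1.31×10^8 × 1.282×10^-7 / 0.0175 = 959.9 N·m.
ω = 2π·63.4 = 398.4 rad/s, so P_max = T_max·ω = 3.824×10^5 W.

513 hp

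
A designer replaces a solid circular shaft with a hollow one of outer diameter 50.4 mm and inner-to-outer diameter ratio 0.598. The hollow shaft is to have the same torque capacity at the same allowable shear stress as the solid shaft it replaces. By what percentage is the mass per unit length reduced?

29.6 %

Equal τ_max and T ⇒ the solid shaft needs d_s³ = d_o³(1−k⁴), so d_s = 50.4·(1−0.598⁴)^(1/3) = 48.15 mm.
Area ratio A_h/A_s = d_o²(1−k²)/d_s² = (1−k²)/(1−k⁴)^(2/3) = 0.7038.
Mass saving = 1 − 0.7038 = 29.6 %.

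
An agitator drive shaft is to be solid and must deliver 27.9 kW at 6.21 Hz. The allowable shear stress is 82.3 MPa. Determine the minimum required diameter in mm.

ω = 2π·6.21 = 39.02 rad/s, so T = P/ω = 27.9×10³ / 39.02 = 715.0 N·m.
For a solid shaft τ_max = 16T/(πd³), so d = (16T/(π τ_allow))^(1/3) = (16·715.0/(π·8.23×10^7))^(1/3) = 0.03537 m.

35.4 mm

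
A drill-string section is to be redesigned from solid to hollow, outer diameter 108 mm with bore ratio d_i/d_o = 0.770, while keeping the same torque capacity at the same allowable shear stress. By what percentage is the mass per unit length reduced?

45.7 %

Equal τ_max and T ⇒ the solid shaft needs d_s³ = d_o³(1−k⁴), so d_s = 108·(1−0.770⁴)^(1/3) = 93.48 mm.
Area ratio A_h/A_s = d_o²(1−k²)/d_s² = (1−k²)/(1−k⁴)^(2/3) = 0.5434.
Mass saving = 1 − 0.5434 = 45.7 %.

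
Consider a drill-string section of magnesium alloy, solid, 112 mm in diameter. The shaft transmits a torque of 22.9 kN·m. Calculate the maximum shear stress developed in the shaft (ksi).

J = πd⁴/32 = π(0.112)⁴/32 = 1.545×10^-5 m⁴.
τ_max = T·r/J = 22900 × 0.0560 / 1.545×10^-5 = 8.301×10^7 Pa.

12.0 ksi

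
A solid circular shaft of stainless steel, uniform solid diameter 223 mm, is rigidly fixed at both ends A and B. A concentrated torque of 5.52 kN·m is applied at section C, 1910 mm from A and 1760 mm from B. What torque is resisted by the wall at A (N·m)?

2650 N·m

With uniform GJ and both ends fixed, compatibility θ_AC = θ_CB gives T_A·a = T_B·b, together with T_A + T_B = T₀.
T_A = T₀·b/(a+b) = 5520·1760/3670 = 2647 N·m; T_B = 2873 N·m.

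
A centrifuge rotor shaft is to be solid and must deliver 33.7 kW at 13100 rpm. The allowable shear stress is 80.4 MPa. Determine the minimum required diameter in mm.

ω = 2π·13100/60 = 1372 rad/s, so T = P/ω = 33.7×10³ / 1372 = 24.57 N·m.
For a solid shaft τ_max = 16T/(πd³), so d = (16T/(π τ_allow))^(1/3) = (16·24.57/(π·8.04×10^7))^(1/3) = 0.01159 m.

11.6 mm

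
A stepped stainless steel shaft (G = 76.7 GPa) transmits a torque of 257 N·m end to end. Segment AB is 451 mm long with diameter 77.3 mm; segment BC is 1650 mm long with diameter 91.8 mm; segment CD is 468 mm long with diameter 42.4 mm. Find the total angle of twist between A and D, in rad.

0.00617 rad

J_AB = π(0.0773)⁴/32 = 3.51×10^-6 m⁴; J_BC = π(0.0918)⁴/32 = 6.97×10^-6 m⁴; J_CD = π(0.0424)⁴/32 = 3.17×10^-7 m⁴.
θ = (T/G)·Σ L_i/J_i = (257.0/76.7×10⁹)·(0.451/3.51×10^-6 + 1.65/6.97×10^-6 + 0.468/3.17×10^-7) = 6.166×10^-3 rad.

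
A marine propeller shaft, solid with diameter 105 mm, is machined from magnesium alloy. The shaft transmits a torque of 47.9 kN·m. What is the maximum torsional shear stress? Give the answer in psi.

30600 psi

J = πd⁴/32 = π(0.105)⁴/32 = 1.193×10^-5 m⁴.
τ_max = T·r/J = 47900 × 0.0525 / 1.193×10^-5 = 2.107×10^8 Pa.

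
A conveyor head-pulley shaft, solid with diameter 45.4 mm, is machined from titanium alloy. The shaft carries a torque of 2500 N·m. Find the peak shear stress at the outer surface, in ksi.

J = πd⁴/32 = π(0.0454)⁴/32 = 4.171×10^-7 m⁴.
τ_max = T·r/J = 2500 × 0.0227 / 4.171×10^-7 = 1.361×10^8 Pa.

19.7 ksi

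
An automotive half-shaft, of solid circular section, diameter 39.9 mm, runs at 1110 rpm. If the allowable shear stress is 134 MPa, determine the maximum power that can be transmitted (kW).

J = πd⁴/32 = π(0.0399)⁴/32 = 2.488×10^-7 m⁴.
T_max = τ_allow·J/r = 1.34×10^8 × 2.488×10^-7 / 0.0199 = 1671 N·m.
ω = 2π·1110/60 = 116.2 rad/s, so P_max = T_max·ω = 1.943×10^5 W.

194 kW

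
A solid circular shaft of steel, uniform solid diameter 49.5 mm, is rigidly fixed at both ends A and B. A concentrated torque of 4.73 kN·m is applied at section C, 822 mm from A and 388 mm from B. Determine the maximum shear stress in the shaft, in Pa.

1.35e8 Pa

With uniform GJ and both ends fixed, compatibility θ_AC = θ_CB gives T_A·a = T_B·b, together with T_A + T_B = T₀.
T_A = T₀·b/(a+b) = 4730·388/1210 = 1517 N·m; T_B = 3213 N·m.
τ in each portion: τ_AC = 6.37×10^7 Pa, τ_CB = 1.35×10^8 Pa; maximum is in CB.
τ_max = T_CB·r/J = 3213·0.0248/5.89×10^-7 = 1.349×10^8 Pa.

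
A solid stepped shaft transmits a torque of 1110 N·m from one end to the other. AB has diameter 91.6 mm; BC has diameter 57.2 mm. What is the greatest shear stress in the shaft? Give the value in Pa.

3.02e7 Pa

Under the same torque, τ_max = 16T/(πd³) is largest where d is smallest — segment BC (d = 57.2 mm).
τ_max = 16·1110/(π·(0.0572)³) = 3.021×10^7 Pa.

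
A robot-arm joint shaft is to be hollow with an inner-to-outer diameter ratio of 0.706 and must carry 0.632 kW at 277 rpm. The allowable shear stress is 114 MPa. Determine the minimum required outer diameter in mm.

10.9 mm

ω = 2π·277/60 = 29.01 rad/s, so T = P/ω = 0.632×10³ / 29.01 = 21.79 N·m.
For a hollow shaft with d_i/d_o = 0.706: τ_max = 16T/(π d_o³ (1−k⁴)), so d_o = [16T/(π τ_allow (1−k⁴))]^(1/3) = [16·21.79/(π·1.14×10^8·0.7516)]^(1/3) = 0.01090 m.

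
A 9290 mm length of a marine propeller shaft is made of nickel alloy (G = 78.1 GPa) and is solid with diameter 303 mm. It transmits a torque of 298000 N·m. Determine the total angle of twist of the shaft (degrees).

2.45°

J = πd⁴/32 = π(0.303)⁴/32 = 8.275×10^-4 m⁴.
θ = T·L/(G·J) = 298000 × 9.29 / (78.1×10⁹ × 8.275×10^-4) = 0.04284 rad.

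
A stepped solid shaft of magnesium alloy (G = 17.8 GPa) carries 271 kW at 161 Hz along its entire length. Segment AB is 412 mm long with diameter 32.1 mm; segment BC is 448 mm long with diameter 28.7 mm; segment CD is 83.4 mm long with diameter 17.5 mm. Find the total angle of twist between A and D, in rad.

ω = 2π·161 = 1012 rad/s, so T = P/ω = 271×10³ / 1012 = 267.9 N·m.
J_AB = π(0.0321)⁴/32 = 1.04×10^-7 m⁴; J_BC = π(0.0287)⁴/32 = 6.66×10^-8 m⁴; J_CD = π(0.0175)⁴/32 = 9.21×10^-9 m⁴.
θ = (T/G)·Σ L_i/J_i = (267.9/17.8×10⁹)·(0.412/1.04×10^-7 + 0.448/6.66×10^-8 + 0.0834/9.21×10^-9) = 0.2970 rad.

0.297 rad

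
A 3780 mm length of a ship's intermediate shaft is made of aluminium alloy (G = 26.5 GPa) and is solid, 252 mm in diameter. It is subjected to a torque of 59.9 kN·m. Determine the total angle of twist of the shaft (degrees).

1.24°

J = πd⁴/32 = π(0.252)⁴/32 = 3.959×10^-4 m⁴.
θ = T·L/(G·J) = 59900 × 3.78 / (26.5×10⁹ × 3.959×10^-4) = 0.02158 rad.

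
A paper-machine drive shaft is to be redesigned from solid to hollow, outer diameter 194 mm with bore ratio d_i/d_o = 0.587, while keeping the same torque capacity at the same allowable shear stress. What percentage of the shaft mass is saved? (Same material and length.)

Equal τ_max and T ⇒ the solid shaft needs d_s³ = d_o³(1−k⁴), so d_s = 194·(1−0.587⁴)^(1/3) = 186.0 mm.
Area ratio A_h/A_s = d_o²(1−k²)/d_s² = (1−k²)/(1−k⁴)^(2/3) = 0.7131.
Mass saving = 1 − 0.7131 = 28.7 %.

28.7 %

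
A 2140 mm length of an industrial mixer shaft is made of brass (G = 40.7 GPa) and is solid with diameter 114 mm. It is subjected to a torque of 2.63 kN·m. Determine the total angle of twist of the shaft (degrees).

J = πd⁴/32 = π(0.114)⁴/32 = 1.658×10^-5 m⁴.
θ = T·L/(G·J) = 2630 × 2.14 / (40.7×10⁹ × 1.658×10^-5) = 8.340×10^-3 rad.

0.478°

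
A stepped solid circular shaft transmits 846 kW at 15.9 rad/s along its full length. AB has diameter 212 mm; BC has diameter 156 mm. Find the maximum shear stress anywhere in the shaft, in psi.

ω = 15.9 rad/s, so T = P/ω = 846×10³ / 15.90 = 53210 N·m.
Under the same torque, τ_max = 16T/(πd³) is largest where d is smallest — segment BC (d = 156 mm).
τ_max = 16·53210/(π·(0.156)³) = 7.138×10^7 Pa.

10400 psi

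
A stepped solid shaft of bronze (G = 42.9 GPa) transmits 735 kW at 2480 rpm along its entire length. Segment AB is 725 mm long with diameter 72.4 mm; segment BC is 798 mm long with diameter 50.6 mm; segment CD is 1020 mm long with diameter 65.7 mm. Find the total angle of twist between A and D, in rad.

ω = 2π·2480/60 = 259.7 rad/s, so T = P/ω = 735×10³ / 259.7 = 2830 N·m.
J_AB = π(0.0724)⁴/32 = 2.70×10^-6 m⁴; J_BC = π(0.0506)⁴/32 = 6.44×10^-7 m⁴; J_CD = π(0.0657)⁴/32 = 1.83×10^-6 m⁴.
θ = (T/G)·Σ L_i/J_i = (2830/42.9×10⁹)·(0.725/2.70×10^-6 + 0.798/6.44×10^-7 + 1.02/1.83×10^-6) = 0.1363 rad.

0.136 rad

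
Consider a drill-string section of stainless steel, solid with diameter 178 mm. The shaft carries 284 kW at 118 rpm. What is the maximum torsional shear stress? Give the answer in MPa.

ω = 2π·118/60 = 12.36 rad/s, so T = P/ω = 284×10³ / 12.36 = 22980 N·m.
J = πd⁴/32 = π(0.178)⁴/32 = 9.856×10^-5 m⁴.
τ_max = T·r/J = 22980 × 0.0890 / 9.856×10^-5 = 2.075×10^7 Pa.

20.8 MPa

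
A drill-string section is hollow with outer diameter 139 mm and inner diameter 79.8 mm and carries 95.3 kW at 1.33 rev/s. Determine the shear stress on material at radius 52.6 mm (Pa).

ω = 2π·1.33 = 8.357 rad/s, so T = P/ω = 95.3×10³ / 8.357 = 11400 N·m.
J = π(d_o⁴ − d_i⁴)/32 = π(0.139⁴ − 0.0798⁴)/32 = 3.267×10^-5 m⁴.
Shear stress varies linearly with radius: τ = T·r/J = 11400 × 0.0526 / 3.267×10^-5 = 1.836×10^7 Pa.

1.84e7 Pa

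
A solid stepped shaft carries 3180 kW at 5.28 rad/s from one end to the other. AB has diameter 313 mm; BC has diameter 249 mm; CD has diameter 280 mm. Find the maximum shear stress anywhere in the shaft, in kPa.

ω = 5.28 rad/s, so T = P/ω = 3180×10³ / 5.280 = 602300 N·m.
Under the same torque, τ_max = 16T/(πd³) is largest where d is smallest — segment BC (d = 249 mm).
τ_max = 16·602300/(π·(0.249)³) = 1.987×10^8 Pa.

199000 kPa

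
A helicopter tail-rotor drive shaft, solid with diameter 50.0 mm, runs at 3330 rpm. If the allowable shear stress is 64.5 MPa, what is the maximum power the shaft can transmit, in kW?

J = πd⁴/32 = π(0.0500)⁴/32 = 6.136×10^-7 m⁴.
T_max = τ_allow·J/r = 6.45×10^7 × 6.136×10^-7 / 0.0250 = 1583 N·m.
ω = 2π·3330/60 = 348.7 rad/s, so P_max = T_max·ω = 5.520×10^5 W.

552 kW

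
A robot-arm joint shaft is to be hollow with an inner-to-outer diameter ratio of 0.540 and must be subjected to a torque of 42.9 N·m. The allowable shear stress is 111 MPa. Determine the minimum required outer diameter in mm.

For a hollow shaft with d_i/d_o = 0.540: τ_max = 16T/(π d_o³ (1−k⁴)), so d_o = [16T/(π τ_allow (1−k⁴))]^(1/3) = [16·42.90/(π·1.11×10^8·0.9150)]^(1/3) = 0.01291 m.

12.9 mm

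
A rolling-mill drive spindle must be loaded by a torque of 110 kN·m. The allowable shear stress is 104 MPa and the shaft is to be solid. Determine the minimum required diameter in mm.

For a solid shaft τ_max = 16T/(πd³), so d = (16T/(π τ_allow))^(1/3) = (16·110000/(π·1.04×10^8))^(1/3) = 0.1753 m.

175 mm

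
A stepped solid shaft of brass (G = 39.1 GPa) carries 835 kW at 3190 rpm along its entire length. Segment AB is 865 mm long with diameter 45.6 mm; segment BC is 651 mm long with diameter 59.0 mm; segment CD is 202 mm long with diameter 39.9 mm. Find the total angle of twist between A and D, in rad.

0.217 rad

ω = 2π·3190/60 = 334.1 rad/s, so T = P/ω = 835×10³ / 334.1 = 2500 N·m.
J_AB = π(0.0456)⁴/32 = 4.24×10^-7 m⁴; J_BC = π(0.0590)⁴/32 = 1.19×10^-6 m⁴; J_CD = π(0.0399)⁴/32 = 2.49×10^-7 m⁴.
θ = (T/G)·Σ L_i/J_i = (2500/39.1×10⁹)·(0.865/4.24×10^-7 + 0.651/1.19×10^-6 + 0.202/2.49×10^-7) = 0.2172 rad.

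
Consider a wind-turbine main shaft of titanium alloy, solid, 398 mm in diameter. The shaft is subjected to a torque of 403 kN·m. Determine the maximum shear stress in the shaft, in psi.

4720 psi

J = πd⁴/32 = π(0.398)⁴/32 = 2.463×10^-3 m⁴.
τ_max = T·r/J = 403000 × 0.199 / 2.463×10^-3 = 3.256×10^7 Pa.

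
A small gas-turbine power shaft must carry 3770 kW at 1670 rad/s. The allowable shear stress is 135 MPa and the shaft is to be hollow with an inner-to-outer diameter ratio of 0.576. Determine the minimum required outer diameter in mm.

ω = 1670 rad/s, so T = P/ω = 3770×10³ / 1670 = 2257 N·m.
For a hollow shaft with d_i/d_o = 0.576: τ_max = 16T/(π d_o³ (1−k⁴)), so d_o = [16T/(π τ_allow (1−k⁴))]^(1/3) = [16·2257/(π·1.35×10^8·0.8899)]^(1/3) = 0.04574 m.

45.7 mm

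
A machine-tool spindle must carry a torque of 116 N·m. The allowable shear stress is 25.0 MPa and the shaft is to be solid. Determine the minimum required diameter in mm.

28.7 mm

For a solid shaft τ_max = 16T/(πd³), so d = (16T/(π τ_allow))^(1/3) = (16·116.0/(π·2.50×10^7))^(1/3) = 0.02870 m.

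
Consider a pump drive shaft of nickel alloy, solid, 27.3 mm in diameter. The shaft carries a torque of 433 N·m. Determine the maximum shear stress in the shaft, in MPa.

J = πd⁴/32 = π(0.0273)⁴/32 = 5.453×10^-8 m⁴.
τ_max = T·r/J = 433.0 × 0.0137 / 5.453×10^-8 = 1.084×10^8 Pa.

108 MPa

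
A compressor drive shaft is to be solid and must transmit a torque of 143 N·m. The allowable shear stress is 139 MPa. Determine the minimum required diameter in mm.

For a solid shaft τ_max = 16T/(πd³), so d = (16T/(π τ_allow))^(1/3) = (16·143.0/(π·1.39×10^8))^(1/3) = 0.01737 m.

17.4 mm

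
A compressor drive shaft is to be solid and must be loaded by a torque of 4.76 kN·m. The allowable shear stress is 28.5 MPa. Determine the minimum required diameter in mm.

94.7 mm

For a solid shaft τ_max = 16T/(πd³), so d = (16T/(π τ_allow))^(1/3) = (16·4760/(π·2.85×10^7))^(1/3) = 0.09475 m.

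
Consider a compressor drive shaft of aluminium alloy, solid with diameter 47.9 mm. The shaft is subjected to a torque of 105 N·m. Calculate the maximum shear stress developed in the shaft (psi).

706 psi

J = πd⁴/32 = π(0.0479)⁴/32 = 5.168×10^-7 m⁴.
τ_max = T·r/J = 105.0 × 0.0239 / 5.168×10^-7 = 4.866×10^6 Pa.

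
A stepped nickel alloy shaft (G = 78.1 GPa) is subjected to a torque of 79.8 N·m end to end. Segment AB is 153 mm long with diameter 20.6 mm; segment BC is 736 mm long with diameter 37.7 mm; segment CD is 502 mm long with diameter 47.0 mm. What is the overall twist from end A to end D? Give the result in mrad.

J_AB = π(0.0206)⁴/32 = 1.77×10^-8 m⁴; J_BC = π(0.0377)⁴/32 = 1.98×10^-7 m⁴; J_CD = π(0.0470)⁴/32 = 4.79×10^-7 m⁴.
θ = (T/G)·Σ L_i/J_i = (79.80/78.1×10⁹)·(0.153/1.77×10^-8 + 0.736/1.98×10^-7 + 0.502/4.79×10^-7) = 0.01371 rad.

13.7 mrad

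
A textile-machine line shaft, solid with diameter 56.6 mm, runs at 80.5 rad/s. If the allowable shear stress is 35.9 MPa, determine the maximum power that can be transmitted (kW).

103 kW

J = πd⁴/32 = π(0.0566)⁴/32 = 1.008×10^-6 m⁴.
T_max = τ_allow·J/r = 3.59×10^7 × 1.008×10^-6 / 0.0283 = 1278 N·m.
ω = 80.5 rad/s, so P_max = T_max·ω = 1.029×10^5 W.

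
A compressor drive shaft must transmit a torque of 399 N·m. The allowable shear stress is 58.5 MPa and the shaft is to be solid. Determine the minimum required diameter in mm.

For a solid shaft τ_max = 16T/(πd³), so d = (16T/(π τ_allow))^(1/3) = (16·399.0/(π·5.85×10^7))^(1/3) = 0.03263 m.

32.6 mm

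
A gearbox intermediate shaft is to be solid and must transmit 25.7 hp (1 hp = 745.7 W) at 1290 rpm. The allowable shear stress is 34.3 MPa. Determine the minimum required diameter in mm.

ω = 2π·1290/60 = 135.1 rad/s, so T = P/ω = 25.7×745.7 / 135.1 = 141.9 N·m.
For a solid shaft τ_max = 16T/(πd³), so d = (16T/(π τ_allow))^(1/3) = (16·141.9/(π·3.43×10^7))^(1/3) = 0.02762 m.

27.6 mm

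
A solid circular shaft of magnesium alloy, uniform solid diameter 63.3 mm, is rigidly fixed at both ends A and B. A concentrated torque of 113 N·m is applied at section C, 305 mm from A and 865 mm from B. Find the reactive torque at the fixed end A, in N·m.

83.5 N·m

With uniform GJ and both ends fixed, compatibility θ_AC = θ_CB gives T_A·a = T_B·b, together with T_A + T_B = T₀.
T_A = T₀·b/(a+b) = 113.0·865/1170 = 83.54 N·m; T_B = 29.46 N·m.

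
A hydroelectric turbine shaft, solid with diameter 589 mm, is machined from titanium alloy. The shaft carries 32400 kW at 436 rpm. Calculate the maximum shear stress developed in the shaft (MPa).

ω = 2π·436/60 = 45.66 rad/s, so T = P/ω = 32400×10³ / 45.66 = 709600 N·m.
J = πd⁴/32 = π(0.589)⁴/32 = 0.01182 m⁴.
τ_max = T·r/J = 709600 × 0.294 / 0.01182 = 1.769×10^7 Pa.

17.7 MPa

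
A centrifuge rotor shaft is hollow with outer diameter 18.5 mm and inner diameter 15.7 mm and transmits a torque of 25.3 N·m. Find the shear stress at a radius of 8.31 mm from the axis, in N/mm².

38.0 N/mm²

J = π(d_o⁴ − d_i⁴)/32 = π(0.0185⁴ − 0.0157⁴)/32 = 5.535×10^-9 m⁴.
Shear stress varies linearly with radius: τ = T·r/J = 25.30 × 0.00831 / 5.535×10^-9 = 3.799×10^7 Pa.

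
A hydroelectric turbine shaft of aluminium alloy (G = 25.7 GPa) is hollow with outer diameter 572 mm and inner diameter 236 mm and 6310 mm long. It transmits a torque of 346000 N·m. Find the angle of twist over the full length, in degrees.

0.477°

J = π(d_o⁴ − d_i⁴)/32 = π(0.572⁴ − 0.236⁴)/32 = 0.01021 m⁴.
θ = T·L/(G·J) = 346000 × 6.31 / (25.7×10⁹ × 0.01021) = 8.325×10^-3 rad.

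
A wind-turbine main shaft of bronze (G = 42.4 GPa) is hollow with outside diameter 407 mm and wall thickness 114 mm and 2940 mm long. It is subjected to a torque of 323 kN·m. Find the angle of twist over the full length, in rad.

J = π(d_o⁴ − d_i⁴)/32 = π(0.407⁴ − 0.179⁴)/32 = 2.593×10^-3 m⁴.
θ = T·L/(G·J) = 323000 × 2.94 / (42.4×10⁹ × 2.593×10^-3) = 8.637×10^-3 rad.

0.00864 rad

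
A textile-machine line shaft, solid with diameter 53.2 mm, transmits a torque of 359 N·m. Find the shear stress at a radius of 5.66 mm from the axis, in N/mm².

J = πd⁴/32 = π(0.0532)⁴/32 = 7.864×10^-7 m⁴.
Shear stress varies linearly with radius: τ = T·r/J = 359.0 × 0.00566 / 7.864×10^-7 = 2.584×10^6 Pa.

2.58 N/mm²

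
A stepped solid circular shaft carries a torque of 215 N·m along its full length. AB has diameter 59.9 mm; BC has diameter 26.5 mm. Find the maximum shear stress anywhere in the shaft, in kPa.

Under the same torque, τ_max = 16T/(πd³) is largest where d is smallest — segment BC (d = 26.5 mm).
τ_max = 16·215.0/(π·(0.0265)³) = 5.884×10^7 Pa.

58800 kPa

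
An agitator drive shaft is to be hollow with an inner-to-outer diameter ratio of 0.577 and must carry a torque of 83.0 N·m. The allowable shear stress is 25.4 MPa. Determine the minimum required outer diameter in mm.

26.6 mm

For a hollow shaft with d_i/d_o = 0.577: τ_max = 16T/(π d_o³ (1−k⁴)), so d_o = [16T/(π τ_allow (1−k⁴))]^(1/3) = [16·83.00/(π·2.54×10^7·0.8892)]^(1/3) = 0.02655 m.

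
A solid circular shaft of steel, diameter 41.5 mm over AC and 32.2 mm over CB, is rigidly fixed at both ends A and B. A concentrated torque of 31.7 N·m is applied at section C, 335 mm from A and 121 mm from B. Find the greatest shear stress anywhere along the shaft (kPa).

2420 kPa

Compatibility: T_A·a/J_AC = T_B·b/J_CB with T_A + T_B = T₀.
J_AC = 2.91×10^-7 m⁴, J_CB = 1.06×10^-7 m⁴, so T_A = T₀·(J_AC/a)/((J_AC/a)+(J_CB/b)) = 15.82 N·m, T_B = 15.88 N·m.
τ in each portion: τ_AC = 1.13×10^6 Pa, τ_CB = 2.42×10^6 Pa; maximum is in CB.
τ_max = T_CB·r/J = 15.88·0.0161/1.06×10^-7 = 2.422×10^6 Pa.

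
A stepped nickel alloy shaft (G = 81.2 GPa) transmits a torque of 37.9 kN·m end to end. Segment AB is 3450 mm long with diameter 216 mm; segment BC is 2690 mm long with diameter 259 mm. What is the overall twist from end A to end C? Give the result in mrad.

10.4 mrad

J_AB = π(0.216)⁴/32 = 2.14×10^-4 m⁴; J_BC = π(0.259)⁴/32 = 4.42×10^-4 m⁴.
θ = (T/G)·Σ L_i/J_i = (37900/81.2×10⁹)·(3.45/2.14×10^-4 + 2.69/4.42×10^-4) = 0.01038 rad.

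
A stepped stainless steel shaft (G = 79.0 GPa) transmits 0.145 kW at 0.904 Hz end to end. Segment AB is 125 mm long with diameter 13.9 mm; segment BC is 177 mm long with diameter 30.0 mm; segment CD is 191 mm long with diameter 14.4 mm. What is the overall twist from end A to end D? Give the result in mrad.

26.4 mrad

ω = 2π·0.904 = 5.680 rad/s, so T = P/ω = 0.145×10³ / 5.680 = 25.53 N·m.
J_AB = π(0.0139)⁴/32 = 3.66×10^-9 m⁴; J_BC = π(0.0300)⁴/32 = 7.95×10^-8 m⁴; J_CD = π(0.0144)⁴/32 = 4.22×10^-9 m⁴.
θ = (T/G)·Σ L_i/J_i = (25.53/79.0×10⁹)·(0.125/3.66×10^-9 + 0.177/7.95×10^-8 + 0.191/4.22×10^-9) = 0.02636 rad.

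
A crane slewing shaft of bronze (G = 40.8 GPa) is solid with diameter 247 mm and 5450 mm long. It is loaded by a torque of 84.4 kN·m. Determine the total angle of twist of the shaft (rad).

0.0309 rad

J = πd⁴/32 = π(0.247)⁴/32 = 3.654×10^-4 m⁴.
θ = T·L/(G·J) = 84400 × 5.45 / (40.8×10⁹ × 3.654×10^-4) = 0.03085 rad.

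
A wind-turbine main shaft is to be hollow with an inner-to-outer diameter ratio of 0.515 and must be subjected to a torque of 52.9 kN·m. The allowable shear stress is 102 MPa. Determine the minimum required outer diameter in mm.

142 mm

For a hollow shaft with d_i/d_o = 0.515: τ_max = 16T/(π d_o³ (1−k⁴)), so d_o = [16T/(π τ_allow (1−k⁴))]^(1/3) = [16·52900/(π·1.02×10^8·0.9297)]^(1/3) = 0.1416 m.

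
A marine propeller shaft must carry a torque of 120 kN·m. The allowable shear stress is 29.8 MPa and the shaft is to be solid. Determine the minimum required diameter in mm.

274 mm

For a solid shaft τ_max = 16T/(πd³), so d = (16T/(π τ_allow))^(1/3) = (16·120000/(π·2.98×10^7))^(1/3) = 0.2737 m.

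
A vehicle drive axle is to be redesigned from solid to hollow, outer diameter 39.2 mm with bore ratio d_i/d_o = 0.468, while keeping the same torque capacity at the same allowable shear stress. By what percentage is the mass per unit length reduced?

19.3 %

Equal τ_max and T ⇒ the solid shaft needs d_s³ = d_o³(1−k⁴), so d_s = 39.2·(1−0.468⁴)^(1/3) = 38.56 mm.
Area ratio A_h/A_s = d_o²(1−k²)/d_s² = (1−k²)/(1−k⁴)^(2/3) = 0.8070.
Mass saving = 1 − 0.8070 = 19.3 %.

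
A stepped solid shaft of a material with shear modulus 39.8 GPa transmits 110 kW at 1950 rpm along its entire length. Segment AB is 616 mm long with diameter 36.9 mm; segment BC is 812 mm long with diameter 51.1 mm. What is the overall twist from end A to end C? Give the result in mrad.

62.2 mrad

ω = 2π·1950/60 = 204.2 rad/s, so T = P/ω = 110×10³ / 204.2 = 538.7 N·m.
J_AB = π(0.0369)⁴/32 = 1.82×10^-7 m⁴; J_BC = π(0.0511)⁴/32 = 6.69×10^-7 m⁴.
θ = (T/G)·Σ L_i/J_i = (538.7/39.8×10⁹)·(0.616/1.82×10^-7 + 0.812/6.69×10^-7) = 0.06222 rad.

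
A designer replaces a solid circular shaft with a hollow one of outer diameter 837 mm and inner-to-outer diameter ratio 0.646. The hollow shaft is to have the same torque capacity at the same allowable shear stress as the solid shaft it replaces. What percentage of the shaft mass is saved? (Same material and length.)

Equal τ_max and T ⇒ the solid shaft needs d_s³ = d_o³(1−k⁴), so d_s = 837·(1−0.646⁴)^(1/3) = 785.3 mm.
Area ratio A_h/A_s = d_o²(1−k²)/d_s² = (1−k²)/(1−k⁴)^(2/3) = 0.6620.
Mass saving = 1 − 0.6620 = 33.8 %.

33.8 %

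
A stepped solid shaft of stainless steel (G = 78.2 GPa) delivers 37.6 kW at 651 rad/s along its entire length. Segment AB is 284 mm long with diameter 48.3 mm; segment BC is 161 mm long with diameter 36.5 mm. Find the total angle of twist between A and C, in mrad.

1.08 mrad

ω = 651 rad/s, so T = P/ω = 37.6×10³ / 651.0 = 57.76 N·m.
J_AB = π(0.0483)⁴/32 = 5.34×10^-7 m⁴; J_BC = π(0.0365)⁴/32 = 1.74×10^-7 m⁴.
θ = (T/G)·Σ L_i/J_i = (57.76/78.2×10⁹)·(0.284/5.34×10^-7 + 0.161/1.74×10^-7) = 1.075×10^-3 rad.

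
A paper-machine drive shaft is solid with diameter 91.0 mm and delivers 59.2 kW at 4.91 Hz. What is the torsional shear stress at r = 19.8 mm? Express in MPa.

5.64 MPa

ω = 2π·4.91 = 30.85 rad/s, so T = P/ω = 59.2×10³ / 30.85 = 1919 N·m.
J = πd⁴/32 = π(0.0910)⁴/32 = 6.732×10^-6 m⁴.
Shear stress varies linearly with radius: τ = T·r/J = 1919 × 0.0198 / 6.732×10^-6 = 5.644×10^6 Pa.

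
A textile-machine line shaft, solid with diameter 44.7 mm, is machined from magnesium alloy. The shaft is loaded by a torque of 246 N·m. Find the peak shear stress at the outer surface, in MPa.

J = πd⁴/32 = π(0.0447)⁴/32 = 3.919×10^-7 m⁴.
τ_max = T·r/J = 246.0 × 0.0224 / 3.919×10^-7 = 1.403×10^7 Pa.

14.0 MPa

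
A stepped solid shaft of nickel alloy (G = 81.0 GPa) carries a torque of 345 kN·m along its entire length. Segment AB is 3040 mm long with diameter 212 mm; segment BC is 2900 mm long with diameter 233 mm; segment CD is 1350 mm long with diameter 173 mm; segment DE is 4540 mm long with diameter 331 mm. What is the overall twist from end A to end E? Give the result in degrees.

J_AB = π(0.212)⁴/32 = 1.98×10^-4 m⁴; J_BC = π(0.233)⁴/32 = 2.89×10^-4 m⁴; J_CD = π(0.173)⁴/32 = 8.79×10^-5 m⁴; J_DE = π(0.331)⁴/32 = 1.18×10^-3 m⁴.
θ = (T/G)·Σ L_i/J_i = (345000/81.0×10⁹)·(3.04/1.98×10^-4 + 2.90/2.89×10^-4 + 1.35/8.79×10^-5 + 4.54/1.18×10^-3) = 0.1898 rad.

10.9°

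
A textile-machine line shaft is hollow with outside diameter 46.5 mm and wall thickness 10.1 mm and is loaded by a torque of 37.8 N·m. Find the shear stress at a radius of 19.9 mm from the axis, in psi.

J = π(d_o⁴ − d_i⁴)/32 = π(0.0465⁴ − 0.0263⁴)/32 = 4.120×10^-7 m⁴.
Shear stress varies linearly with radius: τ = T·r/J = 37.80 × 0.0199 / 4.120×10^-7 = 1.826×10^6 Pa.

265 psi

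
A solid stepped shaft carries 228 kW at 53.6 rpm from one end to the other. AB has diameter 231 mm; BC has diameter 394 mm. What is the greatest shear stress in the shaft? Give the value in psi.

ω = 2π·53.6/60 = 5.613 rad/s, so T = P/ω = 228×10³ / 5.613 = 40620 N·m.
Under the same torque, τ_max = 16T/(πd³) is largest where d is smallest — segment AB (d = 231 mm).
τ_max = 16·40620/(π·(0.231)³) = 1.678×10^7 Pa.

2430 psi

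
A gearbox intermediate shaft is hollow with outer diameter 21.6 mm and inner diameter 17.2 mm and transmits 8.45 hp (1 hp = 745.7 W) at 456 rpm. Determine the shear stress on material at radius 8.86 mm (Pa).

ω = 2π·456/60 = 47.75 rad/s, so T = P/ω = 8.45×745.7 / 47.75 = 132.0 N·m.
J = π(d_o⁴ − d_i⁴)/32 = π(0.0216⁴ − 0.0172⁴)/32 = 1.278×10^-8 m⁴.
Shear stress varies linearly with radius: τ = T·r/J = 132.0 × 0.00886 / 1.278×10^-8 = 9.149×10^7 Pa.

9.15e7 Pa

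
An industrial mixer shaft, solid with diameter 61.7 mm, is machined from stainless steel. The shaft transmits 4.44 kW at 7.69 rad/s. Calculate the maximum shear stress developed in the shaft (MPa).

12.5 MPa

ω = 7.69 rad/s, so T = P/ω = 4.44×10³ / 7.690 = 577.4 N·m.
J = πd⁴/32 = π(0.0617)⁴/32 = 1.423×10^-6 m⁴.
τ_max = T·r/J = 577.4 × 0.0309 / 1.423×10^-6 = 1.252×10^7 Pa.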